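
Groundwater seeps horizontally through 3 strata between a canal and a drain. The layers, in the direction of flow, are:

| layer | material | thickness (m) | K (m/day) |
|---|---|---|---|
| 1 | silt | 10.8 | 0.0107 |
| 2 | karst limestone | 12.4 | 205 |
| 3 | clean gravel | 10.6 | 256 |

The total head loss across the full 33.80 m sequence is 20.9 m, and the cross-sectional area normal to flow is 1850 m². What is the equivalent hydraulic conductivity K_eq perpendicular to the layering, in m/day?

Flow is perpendicular to layering, so the layers act in series and the equivalent K is the thickness-weighted harmonic mean.
Total thickness L = 10.8 + 12.4 + 10.6 = 33.80 m.
Σ(b_i/K_i) = 10.8/0.0107 + 12.4/205 + 10.6/256 = 1009 d.
K_eq = L / Σ(b_i/K_i) = 33.80 / 1009 = 0.03348 m/day.

0.0335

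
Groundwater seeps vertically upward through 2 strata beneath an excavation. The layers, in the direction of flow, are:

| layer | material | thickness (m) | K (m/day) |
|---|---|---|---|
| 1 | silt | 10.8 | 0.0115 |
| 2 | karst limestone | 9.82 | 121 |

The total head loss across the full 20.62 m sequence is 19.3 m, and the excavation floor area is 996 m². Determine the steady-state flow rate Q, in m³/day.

20.5

Flow is perpendicular to layering, so the layers act in series and the equivalent K is the thickness-weighted harmonic mean.
Total thickness L = 10.8 + 9.82 = 20.62 m.
Σ(b_i/K_i) = 10.8/0.0115 + 9.82/121 = 939.2 d.
K_eq = L / Σ(b_i/K_i) = 20.62 / 939.2 = 0.02195 m/day.
Q = K_eq · A · (Δh/L) = 0.02195 × 996 × (19.3/20.62) = 20.47 m³/day.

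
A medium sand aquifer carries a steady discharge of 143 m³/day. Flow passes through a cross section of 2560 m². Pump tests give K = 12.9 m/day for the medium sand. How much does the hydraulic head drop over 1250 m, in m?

From Q = K·A·i, i = Q / (K·A) = 143 / (12.90 × 2560) = 0.004330.
Head loss Δh = i · L = 0.004330 × 1250 = 5.413 m.

5.41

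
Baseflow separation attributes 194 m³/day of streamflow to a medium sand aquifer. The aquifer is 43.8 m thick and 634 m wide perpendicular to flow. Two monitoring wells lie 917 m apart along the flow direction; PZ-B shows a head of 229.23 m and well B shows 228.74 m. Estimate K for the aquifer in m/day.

13.1

Cross-sectional area A = 634 × 43.8 = 27769 m².
Hydraulic gradient i = (229.23 − 228.74) / 917 = 0.49 / 917 = 0.0005344.
From Q = K·A·i, K = Q / (A·i) = 194 / (27769 × 0.0005344) = 13.07 m/day.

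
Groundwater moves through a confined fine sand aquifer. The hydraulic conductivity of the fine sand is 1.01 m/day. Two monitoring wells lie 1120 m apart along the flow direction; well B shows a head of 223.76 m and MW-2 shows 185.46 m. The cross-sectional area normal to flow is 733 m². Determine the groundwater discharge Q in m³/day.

Hydraulic gradient i = (223.76 − 185.46) / 1120 = 38.3 / 1120 = 0.03420.
Darcy's law: Q = K · A · i = 1.010 × 733.0 × 0.03420 = 25.32 m³/day.

25.3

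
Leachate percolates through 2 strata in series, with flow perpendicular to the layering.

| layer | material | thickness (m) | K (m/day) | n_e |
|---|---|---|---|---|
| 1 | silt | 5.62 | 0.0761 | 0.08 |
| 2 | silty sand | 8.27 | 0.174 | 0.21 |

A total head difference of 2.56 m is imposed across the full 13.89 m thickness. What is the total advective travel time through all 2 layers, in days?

104

With flow normal to the layers, continuity requires the same specific discharge q through every layer.
Σ(b_i/K_i) = 5.62/0.0761 + 8.27/0.174 = 121.4 d.
q = Δh / Σ(b_i/K_i) = 2.56 / 121.4 = 0.02109 m/day.
In each layer the seepage velocity is v_i = q/n_i, so the layer transit time is t_i = b_i·n_i / q:
  layer 1 (silt): t_1 = 5.62 × 0.08 / 0.02109 = 21.32 d
  layer 2 (silty sand): t_2 = 8.27 × 0.21 / 0.02109 = 82.34 d
Total t = Σ t_i = 103.7 days.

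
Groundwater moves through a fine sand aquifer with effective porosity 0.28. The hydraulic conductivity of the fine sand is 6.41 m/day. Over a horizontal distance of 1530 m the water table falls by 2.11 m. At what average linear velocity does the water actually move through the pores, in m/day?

Hydraulic gradient i = Δh / L = 2.11 / 1530 = 0.001379.
Darcy flux q = K · i = 6.410 × 0.001379 = 0.008840 m/day.
Seepage velocity v = q / n_e = 0.008840 / 0.28 = 0.03157 m/day.

0.0316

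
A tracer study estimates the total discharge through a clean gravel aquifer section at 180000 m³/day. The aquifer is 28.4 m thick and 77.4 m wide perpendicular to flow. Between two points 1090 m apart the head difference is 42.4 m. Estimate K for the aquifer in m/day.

Cross-sectional area A = 77.4 × 28.4 = 2198 m².
Hydraulic gradient i = Δh / L = 42.4 / 1090 = 0.03890.
From Q = K·A·i, K = Q / (A·i) = 180000 / (2198 × 0.03890) = 2105 m/day.

2110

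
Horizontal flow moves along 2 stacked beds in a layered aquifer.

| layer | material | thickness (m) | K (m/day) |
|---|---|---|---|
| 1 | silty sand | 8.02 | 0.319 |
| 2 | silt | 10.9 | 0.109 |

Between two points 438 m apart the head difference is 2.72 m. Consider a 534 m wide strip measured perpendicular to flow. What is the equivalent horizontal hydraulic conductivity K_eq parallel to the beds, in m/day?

0.198

Flow is parallel to layering, so each bed carries its own Darcy discharge and the transmissivities add.
Σ(K_i·b_i) = 0.319×8.02 + 0.109×10.9 = 3.746 m²/day.
Total thickness b = 18.92 m, so K_eq = Σ(K_i·b_i)/b = 0.1980 m/day.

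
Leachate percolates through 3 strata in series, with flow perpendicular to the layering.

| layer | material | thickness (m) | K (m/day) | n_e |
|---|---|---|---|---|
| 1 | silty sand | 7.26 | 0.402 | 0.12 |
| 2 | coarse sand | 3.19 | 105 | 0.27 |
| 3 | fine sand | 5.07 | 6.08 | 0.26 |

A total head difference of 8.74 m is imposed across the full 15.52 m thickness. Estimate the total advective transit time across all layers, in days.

With flow normal to the layers, continuity requires the same specific discharge q through every layer.
Σ(b_i/K_i) = 7.26/0.402 + 3.19/105 + 5.07/6.08 = 18.92 d.
q = Δh / Σ(b_i/K_i) = 8.74 / 18.92 = 0.4618 m/day.
In each layer the seepage velocity is v_i = q/n_i, so the layer transit time is t_i = b_i·n_i / q:
  layer 1 (silty sand): t_1 = 7.26 × 0.12 / 0.4618 = 1.886 d
  layer 2 (coarse sand): t_2 = 3.19 × 0.27 / 0.4618 = 1.865 d
  layer 3 (fine sand): t_3 = 5.07 × 0.26 / 0.4618 = 2.854 d
Total t = Σ t_i = 6.605 days.

6.61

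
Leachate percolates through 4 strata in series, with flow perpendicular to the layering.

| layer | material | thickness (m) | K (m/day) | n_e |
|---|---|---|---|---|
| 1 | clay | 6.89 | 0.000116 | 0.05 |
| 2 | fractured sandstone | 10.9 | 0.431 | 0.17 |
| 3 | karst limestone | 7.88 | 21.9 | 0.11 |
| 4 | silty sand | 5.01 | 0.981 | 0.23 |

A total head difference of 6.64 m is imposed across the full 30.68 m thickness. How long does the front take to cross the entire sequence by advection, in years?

103

With flow normal to the layers, continuity requires the same specific discharge q through every layer.
Σ(b_i/K_i) = 6.89/0.000116 + 10.9/0.431 + 7.88/21.9 + 5.01/0.981 = 59427 d.
q = Δh / Σ(b_i/K_i) = 6.64 / 59427 = 0.0001117 m/day.
In each layer the seepage velocity is v_i = q/n_i, so the layer transit time is t_i = b_i·n_i / q:
  layer 1 (clay): t_1 = 6.89 × 0.05 / 0.0001117 = 3083 d
  layer 2 (fractured sandstone): t_2 = 10.9 × 0.17 / 0.0001117 = 16584 d
  layer 3 (karst limestone): t_3 = 7.88 × 0.11 / 0.0001117 = 7758 d
  layer 4 (silty sand): t_4 = 5.01 × 0.23 / 0.0001117 = 10313 d
Total t = Σ t_i = 37738 days = 103.3 years.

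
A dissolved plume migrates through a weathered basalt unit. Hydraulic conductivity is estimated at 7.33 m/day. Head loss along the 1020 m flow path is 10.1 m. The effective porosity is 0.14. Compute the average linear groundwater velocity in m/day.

Hydraulic gradient i = Δh / L = 10.1 / 1020 = 0.009902.
Darcy flux q = K · i = 7.330 × 0.009902 = 0.07258 m/day.
Seepage velocity v = q / n_e = 0.07258 / 0.14 = 0.5184 m/day.

0.518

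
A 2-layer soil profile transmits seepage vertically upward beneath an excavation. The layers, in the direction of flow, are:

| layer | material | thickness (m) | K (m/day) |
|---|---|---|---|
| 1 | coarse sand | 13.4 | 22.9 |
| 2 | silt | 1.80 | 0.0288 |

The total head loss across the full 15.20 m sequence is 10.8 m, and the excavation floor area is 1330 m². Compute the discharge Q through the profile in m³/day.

Flow is perpendicular to layering, so the layers act in series and the equivalent K is the thickness-weighted harmonic mean.
Total thickness L = 13.4 + 1.80 = 15.20 m.
Σ(b_i/K_i) = 13.4/22.9 + 1.80/0.0288 = 63.09 d.
K_eq = L / Σ(b_i/K_i) = 15.20 / 63.09 = 0.2409 m/day.
Q = K_eq · A · (Δh/L) = 0.2409 × 1330 × (10.8/15.20) = 227.7 m³/day.

228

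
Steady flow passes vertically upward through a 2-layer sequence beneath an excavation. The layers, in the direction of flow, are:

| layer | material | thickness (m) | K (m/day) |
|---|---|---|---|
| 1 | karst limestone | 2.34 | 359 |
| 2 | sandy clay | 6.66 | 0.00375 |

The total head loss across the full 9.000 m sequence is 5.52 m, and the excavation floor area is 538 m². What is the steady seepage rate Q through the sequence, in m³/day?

Flow is perpendicular to layering, so the layers act in series and the equivalent K is the thickness-weighted harmonic mean.
Total thickness L = 2.34 + 6.66 = 9.000 m.
Σ(b_i/K_i) = 2.34/359 + 6.66/0.00375 = 1776 d.
K_eq = L / Σ(b_i/K_i) = 9.000 / 1776 = 0.005068 m/day.
Q = K_eq · A · (Δh/L) = 0.005068 × 538 × (5.52/9.000) = 1.672 m³/day.

1.67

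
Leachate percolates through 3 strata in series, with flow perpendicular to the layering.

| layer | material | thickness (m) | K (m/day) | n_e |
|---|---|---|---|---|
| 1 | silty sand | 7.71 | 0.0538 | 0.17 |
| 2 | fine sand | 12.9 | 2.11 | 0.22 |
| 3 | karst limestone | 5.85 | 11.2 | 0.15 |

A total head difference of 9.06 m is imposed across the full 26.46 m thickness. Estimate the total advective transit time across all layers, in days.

83.2

With flow normal to the layers, continuity requires the same specific discharge q through every layer.
Σ(b_i/K_i) = 7.71/0.0538 + 12.9/2.11 + 5.85/11.2 = 149.9 d.
q = Δh / Σ(b_i/K_i) = 9.06 / 149.9 = 0.06042 m/day.
In each layer the seepage velocity is v_i = q/n_i, so the layer transit time is t_i = b_i·n_i / q:
  layer 1 (silty sand): t_1 = 7.71 × 0.17 / 0.06042 = 21.69 d
  layer 2 (fine sand): t_2 = 12.9 × 0.22 / 0.06042 = 46.97 d
  layer 3 (karst limestone): t_3 = 5.85 × 0.15 / 0.06042 = 14.52 d
Total t = Σ t_i = 83.18 days.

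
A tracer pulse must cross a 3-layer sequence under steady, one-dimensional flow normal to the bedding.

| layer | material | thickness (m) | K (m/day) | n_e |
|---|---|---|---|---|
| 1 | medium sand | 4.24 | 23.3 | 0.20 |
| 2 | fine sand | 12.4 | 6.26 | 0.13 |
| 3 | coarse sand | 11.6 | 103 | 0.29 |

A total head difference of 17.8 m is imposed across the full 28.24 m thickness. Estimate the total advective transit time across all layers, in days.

0.744

With flow normal to the layers, continuity requires the same specific discharge q through every layer.
Σ(b_i/K_i) = 4.24/23.3 + 12.4/6.26 + 11.6/103 = 2.275 d.
q = Δh / Σ(b_i/K_i) = 17.8 / 2.275 = 7.823 m/day.
In each layer the seepage velocity is v_i = q/n_i, so the layer transit time is t_i = b_i·n_i / q:
  layer 1 (medium sand): t_1 = 4.24 × 0.20 / 7.823 = 0.1084 d
  layer 2 (fine sand): t_2 = 12.4 × 0.13 / 7.823 = 0.2061 d
  layer 3 (coarse sand): t_3 = 11.6 × 0.29 / 7.823 = 0.4300 d
Total t = Σ t_i = 0.7445 days.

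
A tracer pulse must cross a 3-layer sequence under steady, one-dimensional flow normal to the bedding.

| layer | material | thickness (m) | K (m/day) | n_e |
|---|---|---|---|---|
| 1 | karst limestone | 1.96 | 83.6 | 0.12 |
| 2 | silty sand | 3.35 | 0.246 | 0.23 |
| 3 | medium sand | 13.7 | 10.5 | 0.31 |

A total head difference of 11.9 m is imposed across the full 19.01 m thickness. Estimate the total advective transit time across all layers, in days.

6.60

With flow normal to the layers, continuity requires the same specific discharge q through every layer.
Σ(b_i/K_i) = 1.96/83.6 + 3.35/0.246 + 13.7/10.5 = 14.95 d.
q = Δh / Σ(b_i/K_i) = 11.9 / 14.95 = 0.7962 m/day.
In each layer the seepage velocity is v_i = q/n_i, so the layer transit time is t_i = b_i·n_i / q:
  layer 1 (karst limestone): t_1 = 1.96 × 0.12 / 0.7962 = 0.2954 d
  layer 2 (silty sand): t_2 = 3.35 × 0.23 / 0.7962 = 0.9677 d
  layer 3 (medium sand): t_3 = 13.7 × 0.31 / 0.7962 = 5.334 d
Total t = Σ t_i = 6.597 days.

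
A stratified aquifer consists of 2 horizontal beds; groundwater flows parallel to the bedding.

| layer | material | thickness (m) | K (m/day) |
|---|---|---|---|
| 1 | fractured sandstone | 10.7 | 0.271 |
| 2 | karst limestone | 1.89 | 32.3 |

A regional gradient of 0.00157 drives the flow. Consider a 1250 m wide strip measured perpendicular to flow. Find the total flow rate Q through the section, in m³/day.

125

Flow is parallel to layering, so each bed carries its own Darcy discharge and the transmissivities add.
Σ(K_i·b_i) = 0.271×10.7 + 32.3×1.89 = 63.95 m²/day.
Hydraulic gradient i = 0.00157.
Q = Σ(K_i·b_i) · W · i = 63.95 × 1250 × 0.001570 = 125.5 m³/day.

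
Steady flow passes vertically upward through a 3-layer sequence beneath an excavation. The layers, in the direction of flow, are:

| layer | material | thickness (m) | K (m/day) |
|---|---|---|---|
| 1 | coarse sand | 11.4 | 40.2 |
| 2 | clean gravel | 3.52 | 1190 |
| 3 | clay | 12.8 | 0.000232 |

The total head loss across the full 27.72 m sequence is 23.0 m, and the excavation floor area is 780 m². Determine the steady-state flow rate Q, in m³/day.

0.325

Flow is perpendicular to layering, so the layers act in series and the equivalent K is the thickness-weighted harmonic mean.
Total thickness L = 11.4 + 3.52 + 12.8 = 27.72 m.
Σ(b_i/K_i) = 11.4/40.2 + 3.52/1190 + 12.8/0.000232 = 55173 d.
K_eq = L / Σ(b_i/K_i) = 27.72 / 55173 = 0.0005024 m/day.
Q = K_eq · A · (Δh/L) = 0.0005024 × 780 × (23.0/27.72) = 0.3252 m³/day.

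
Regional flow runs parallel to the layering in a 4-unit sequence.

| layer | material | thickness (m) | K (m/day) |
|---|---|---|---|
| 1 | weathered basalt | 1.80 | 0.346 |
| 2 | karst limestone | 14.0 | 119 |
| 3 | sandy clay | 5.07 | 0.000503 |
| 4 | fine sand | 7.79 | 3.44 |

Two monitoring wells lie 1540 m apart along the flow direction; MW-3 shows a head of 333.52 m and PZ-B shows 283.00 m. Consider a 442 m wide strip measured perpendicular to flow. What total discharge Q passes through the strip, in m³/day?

Flow is parallel to layering, so each bed carries its own Darcy discharge and the transmissivities add.
Σ(K_i·b_i) = 0.346×1.80 + 119×14.0 + 0.000503×5.07 + 3.44×7.79 = 1693 m²/day.
Hydraulic gradient i = (333.52 − 283.00) / 1540 = 50.52 / 1540 = 0.03281.
Q = Σ(K_i·b_i) · W · i = 1693 × 442 × 0.03281 = 24554 m³/day.

24600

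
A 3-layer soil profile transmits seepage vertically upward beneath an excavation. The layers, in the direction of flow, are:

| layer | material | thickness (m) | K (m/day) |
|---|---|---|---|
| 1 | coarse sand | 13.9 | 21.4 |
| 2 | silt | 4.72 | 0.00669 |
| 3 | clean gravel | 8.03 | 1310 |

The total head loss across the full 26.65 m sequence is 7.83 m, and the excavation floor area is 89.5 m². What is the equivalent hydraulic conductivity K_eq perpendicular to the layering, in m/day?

Flow is perpendicular to layering, so the layers act in series and the equivalent K is the thickness-weighted harmonic mean.
Total thickness L = 13.9 + 4.72 + 8.03 = 26.65 m.
Σ(b_i/K_i) = 13.9/21.4 + 4.72/0.00669 + 8.03/1310 = 706.2 d.
K_eq = L / Σ(b_i/K_i) = 26.65 / 706.2 = 0.03774 m/day.

0.0377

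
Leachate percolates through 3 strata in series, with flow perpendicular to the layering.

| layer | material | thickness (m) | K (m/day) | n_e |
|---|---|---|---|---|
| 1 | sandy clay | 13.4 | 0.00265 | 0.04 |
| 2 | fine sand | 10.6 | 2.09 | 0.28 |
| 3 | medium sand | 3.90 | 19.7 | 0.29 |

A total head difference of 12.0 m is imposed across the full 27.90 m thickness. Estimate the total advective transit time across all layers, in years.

5.35

With flow normal to the layers, continuity requires the same specific discharge q through every layer.
Σ(b_i/K_i) = 13.4/0.00265 + 10.6/2.09 + 3.90/19.7 = 5062 d.
q = Δh / Σ(b_i/K_i) = 12.0 / 5062 = 0.002371 m/day.
In each layer the seepage velocity is v_i = q/n_i, so the layer transit time is t_i = b_i·n_i / q:
  layer 1 (sandy clay): t_1 = 13.4 × 0.04 / 0.002371 = 226.1 d
  layer 2 (fine sand): t_2 = 10.6 × 0.28 / 0.002371 = 1252 d
  layer 3 (medium sand): t_3 = 3.90 × 0.29 / 0.002371 = 477.1 d
Total t = Σ t_i = 1955 days = 5.353 years.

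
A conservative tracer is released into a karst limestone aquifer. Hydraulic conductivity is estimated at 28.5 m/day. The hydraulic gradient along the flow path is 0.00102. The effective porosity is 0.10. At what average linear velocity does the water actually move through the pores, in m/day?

0.291

Hydraulic gradient i = 0.00102.
Darcy flux q = K · i = 28.50 × 0.001020 = 0.02907 m/day.
Seepage velocity v = q / n_e = 0.02907 / 0.10 = 0.2907 m/day.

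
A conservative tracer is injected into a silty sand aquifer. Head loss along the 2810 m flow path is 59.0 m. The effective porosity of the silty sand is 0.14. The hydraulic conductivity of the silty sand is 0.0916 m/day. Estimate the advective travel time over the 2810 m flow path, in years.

Hydraulic gradient i = Δh / L = 59.0 / 2810 = 0.02100.
Darcy flux q = K · i = 0.09160 × 0.02100 = 0.001923 m/day.
Seepage velocity v = q / n_e = 0.001923 / 0.14 = 0.01374 m/day.
Travel time t = L / v = 2810 / 0.01374 = 2.045e+05 days = 560.0 years.

560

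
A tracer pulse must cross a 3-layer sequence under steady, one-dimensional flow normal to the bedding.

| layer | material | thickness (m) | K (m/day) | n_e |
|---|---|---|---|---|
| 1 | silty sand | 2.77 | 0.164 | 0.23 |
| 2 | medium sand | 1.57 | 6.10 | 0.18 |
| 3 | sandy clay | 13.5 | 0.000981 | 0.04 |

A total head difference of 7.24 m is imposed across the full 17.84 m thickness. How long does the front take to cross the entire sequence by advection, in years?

With flow normal to the layers, continuity requires the same specific discharge q through every layer.
Σ(b_i/K_i) = 2.77/0.164 + 1.57/6.10 + 13.5/0.000981 = 13779 d.
q = Δh / Σ(b_i/K_i) = 7.24 / 13779 = 0.0005255 m/day.
In each layer the seepage velocity is v_i = q/n_i, so the layer transit time is t_i = b_i·n_i / q:
  layer 1 (silty sand): t_1 = 2.77 × 0.23 / 0.0005255 = 1212 d
  layer 2 (medium sand): t_2 = 1.57 × 0.18 / 0.0005255 = 537.8 d
  layer 3 (sandy clay): t_3 = 13.5 × 0.04 / 0.0005255 = 1028 d
Total t = Σ t_i = 2778 days = 7.606 years.

7.61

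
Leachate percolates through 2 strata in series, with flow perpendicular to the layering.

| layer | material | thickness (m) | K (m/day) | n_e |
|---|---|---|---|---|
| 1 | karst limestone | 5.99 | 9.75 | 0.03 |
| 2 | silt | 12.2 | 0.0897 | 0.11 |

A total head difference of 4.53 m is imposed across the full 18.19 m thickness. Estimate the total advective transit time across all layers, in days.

With flow normal to the layers, continuity requires the same specific discharge q through every layer.
Σ(b_i/K_i) = 5.99/9.75 + 12.2/0.0897 = 136.6 d.
q = Δh / Σ(b_i/K_i) = 4.53 / 136.6 = 0.03316 m/day.
In each layer the seepage velocity is v_i = q/n_i, so the layer transit time is t_i = b_i·n_i / q:
  layer 1 (karst limestone): t_1 = 5.99 × 0.03 / 0.03316 = 5.420 d
  layer 2 (silt): t_2 = 12.2 × 0.11 / 0.03316 = 40.47 d
Total t = Σ t_i = 45.89 days.

45.9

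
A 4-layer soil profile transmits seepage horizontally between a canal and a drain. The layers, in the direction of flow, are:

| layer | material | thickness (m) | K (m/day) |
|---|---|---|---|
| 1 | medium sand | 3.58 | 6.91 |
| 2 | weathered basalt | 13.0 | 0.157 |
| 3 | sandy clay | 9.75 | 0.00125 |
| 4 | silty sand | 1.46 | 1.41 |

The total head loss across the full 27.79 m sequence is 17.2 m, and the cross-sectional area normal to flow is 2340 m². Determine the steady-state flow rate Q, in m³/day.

5.10

Flow is perpendicular to layering, so the layers act in series and the equivalent K is the thickness-weighted harmonic mean.
Total thickness L = 3.58 + 13.0 + 9.75 + 1.46 = 27.79 m.
Σ(b_i/K_i) = 3.58/6.91 + 13.0/0.157 + 9.75/0.00125 + 1.46/1.41 = 7884 d.
K_eq = L / Σ(b_i/K_i) = 27.79 / 7884 = 0.003525 m/day.
Q = K_eq · A · (Δh/L) = 0.003525 × 2340 × (17.2/27.79) = 5.105 m³/day.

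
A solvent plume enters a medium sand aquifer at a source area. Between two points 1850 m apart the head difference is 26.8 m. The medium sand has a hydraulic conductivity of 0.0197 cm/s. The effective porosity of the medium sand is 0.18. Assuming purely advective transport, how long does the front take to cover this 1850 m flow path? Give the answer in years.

Convert K: 0.0197 cm/s × 864 = 17.02 m/day.
Hydraulic gradient i = Δh / L = 26.8 / 1850 = 0.01449.
Darcy flux q = K · i = 17.02 × 0.01449 = 0.2466 m/day.
Seepage velocity v = q / n_e = 0.2466 / 0.18 = 1.370 m/day.
Travel time t = L / v = 1850 / 1.370 = 1351 days = 3.698 years.

3.70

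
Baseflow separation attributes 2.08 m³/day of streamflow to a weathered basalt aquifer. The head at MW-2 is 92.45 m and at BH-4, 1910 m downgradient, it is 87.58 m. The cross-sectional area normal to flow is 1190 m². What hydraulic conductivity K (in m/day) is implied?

Hydraulic gradient i = (92.45 − 87.58) / 1910 = 4.87 / 1910 = 0.002550.
From Q = K·A·i, K = Q / (A·i) = 2.08 / (1190 × 0.002550) = 0.6855 m/day.

0.686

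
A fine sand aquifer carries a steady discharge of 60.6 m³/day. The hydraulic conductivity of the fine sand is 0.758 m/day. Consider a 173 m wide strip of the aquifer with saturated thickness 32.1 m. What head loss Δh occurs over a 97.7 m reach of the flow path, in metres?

1.41

Cross-sectional area A = 173 × 32.1 = 5553 m².
From Q = K·A·i, i = Q / (K·A) = 60.6 / (0.7580 × 5553) = 0.01440.
Head loss Δh = i · L = 0.01440 × 97.7 = 1.407 m.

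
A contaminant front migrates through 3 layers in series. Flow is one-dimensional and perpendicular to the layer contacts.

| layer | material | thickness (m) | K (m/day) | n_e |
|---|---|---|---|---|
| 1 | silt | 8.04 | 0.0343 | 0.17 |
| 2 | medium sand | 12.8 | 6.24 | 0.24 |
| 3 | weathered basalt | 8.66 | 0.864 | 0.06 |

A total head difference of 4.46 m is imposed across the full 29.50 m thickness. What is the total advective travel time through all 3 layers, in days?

With flow normal to the layers, continuity requires the same specific discharge q through every layer.
Σ(b_i/K_i) = 8.04/0.0343 + 12.8/6.24 + 8.66/0.864 = 246.5 d.
q = Δh / Σ(b_i/K_i) = 4.46 / 246.5 = 0.01810 m/day.
In each layer the seepage velocity is v_i = q/n_i, so the layer transit time is t_i = b_i·n_i / q:
  layer 1 (silt): t_1 = 8.04 × 0.17 / 0.01810 = 75.53 d
  layer 2 (medium sand): t_2 = 12.8 × 0.24 / 0.01810 = 169.8 d
  layer 3 (weathered basalt): t_3 = 8.66 × 0.06 / 0.01810 = 28.72 d
Total t = Σ t_i = 274.0 days.

274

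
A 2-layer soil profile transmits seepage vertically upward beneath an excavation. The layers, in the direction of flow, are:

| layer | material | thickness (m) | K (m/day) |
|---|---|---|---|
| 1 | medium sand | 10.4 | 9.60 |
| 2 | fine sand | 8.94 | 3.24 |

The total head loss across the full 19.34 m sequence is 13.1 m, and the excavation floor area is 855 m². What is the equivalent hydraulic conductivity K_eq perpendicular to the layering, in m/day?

Flow is perpendicular to layering, so the layers act in series and the equivalent K is the thickness-weighted harmonic mean.
Total thickness L = 10.4 + 8.94 = 19.34 m.
Σ(b_i/K_i) = 10.4/9.60 + 8.94/3.24 = 3.843 d.
K_eq = L / Σ(b_i/K_i) = 19.34 / 3.843 = 5.033 m/day.

5.03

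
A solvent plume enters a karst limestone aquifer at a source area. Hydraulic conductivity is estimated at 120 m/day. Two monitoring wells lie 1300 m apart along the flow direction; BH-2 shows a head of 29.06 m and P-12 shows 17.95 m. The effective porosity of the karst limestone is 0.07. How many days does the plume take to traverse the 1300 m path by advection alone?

Hydraulic gradient i = (29.06 − 17.95) / 1300 = 11.11 / 1300 = 0.008546.
Darcy flux q = K · i = 120.0 × 0.008546 = 1.026 m/day.
Seepage velocity v = q / n_e = 1.026 / 0.07 = 14.65 m/day.
Travel time t = L / v = 1300 / 14.65 = 88.73 days.

88.7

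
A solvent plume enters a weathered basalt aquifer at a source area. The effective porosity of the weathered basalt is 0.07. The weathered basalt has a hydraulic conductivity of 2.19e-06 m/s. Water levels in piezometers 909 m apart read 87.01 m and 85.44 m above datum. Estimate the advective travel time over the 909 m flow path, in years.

533

Convert K: 2.19e-06 m/s × 86400 = 0.1892 m/day.
Hydraulic gradient i = (87.01 − 85.44) / 909 = 1.57 / 909 = 0.001727.
Darcy flux q = K · i = 0.1892 × 0.001727 = 0.0003268 m/day.
Seepage velocity v = q / n_e = 0.0003268 / 0.07 = 0.004669 m/day.
Travel time t = L / v = 909 / 0.004669 = 1.947e+05 days = 533.1 years.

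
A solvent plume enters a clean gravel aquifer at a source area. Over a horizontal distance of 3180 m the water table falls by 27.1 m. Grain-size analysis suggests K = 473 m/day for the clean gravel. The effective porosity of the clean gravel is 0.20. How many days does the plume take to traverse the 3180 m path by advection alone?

158

Hydraulic gradient i = Δh / L = 27.1 / 3180 = 0.008522.
Darcy flux q = K · i = 473.0 × 0.008522 = 4.031 m/day.
Seepage velocity v = q / n_e = 4.031 / 0.20 = 20.15 m/day.
Travel time t = L / v = 3180 / 20.15 = 157.8 days.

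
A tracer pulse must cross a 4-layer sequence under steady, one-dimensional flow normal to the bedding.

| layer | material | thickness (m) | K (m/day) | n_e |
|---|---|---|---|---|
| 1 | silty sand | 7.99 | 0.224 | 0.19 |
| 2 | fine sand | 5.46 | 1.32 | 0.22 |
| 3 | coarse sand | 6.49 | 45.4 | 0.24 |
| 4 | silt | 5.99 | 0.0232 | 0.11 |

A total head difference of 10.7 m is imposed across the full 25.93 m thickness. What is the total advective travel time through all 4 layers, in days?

With flow normal to the layers, continuity requires the same specific discharge q through every layer.
Σ(b_i/K_i) = 7.99/0.224 + 5.46/1.32 + 6.49/45.4 + 5.99/0.0232 = 298.1 d.
q = Δh / Σ(b_i/K_i) = 10.7 / 298.1 = 0.03589 m/day.
In each layer the seepage velocity is v_i = q/n_i, so the layer transit time is t_i = b_i·n_i / q:
  layer 1 (silty sand): t_1 = 7.99 × 0.19 / 0.03589 = 42.30 d
  layer 2 (fine sand): t_2 = 5.46 × 0.22 / 0.03589 = 33.47 d
  layer 3 (coarse sand): t_3 = 6.49 × 0.24 / 0.03589 = 43.40 d
  layer 4 (silt): t_4 = 5.99 × 0.11 / 0.03589 = 18.36 d
Total t = Σ t_i = 137.5 days.

138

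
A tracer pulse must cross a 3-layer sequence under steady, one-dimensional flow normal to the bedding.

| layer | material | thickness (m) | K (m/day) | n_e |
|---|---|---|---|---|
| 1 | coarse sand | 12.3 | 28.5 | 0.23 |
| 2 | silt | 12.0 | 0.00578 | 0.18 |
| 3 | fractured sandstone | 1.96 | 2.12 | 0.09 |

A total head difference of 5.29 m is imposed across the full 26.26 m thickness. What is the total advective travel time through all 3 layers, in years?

5.55

With flow normal to the layers, continuity requires the same specific discharge q through every layer.
Σ(b_i/K_i) = 12.3/28.5 + 12.0/0.00578 + 1.96/2.12 = 2077 d.
q = Δh / Σ(b_i/K_i) = 5.29 / 2077 = 0.002546 m/day.
In each layer the seepage velocity is v_i = q/n_i, so the layer transit time is t_i = b_i·n_i / q:
  layer 1 (coarse sand): t_1 = 12.3 × 0.23 / 0.002546 = 1111 d
  layer 2 (silt): t_2 = 12.0 × 0.18 / 0.002546 = 848.3 d
  layer 3 (fractured sandstone): t_3 = 1.96 × 0.09 / 0.002546 = 69.28 d
Total t = Σ t_i = 2029 days = 5.554 years.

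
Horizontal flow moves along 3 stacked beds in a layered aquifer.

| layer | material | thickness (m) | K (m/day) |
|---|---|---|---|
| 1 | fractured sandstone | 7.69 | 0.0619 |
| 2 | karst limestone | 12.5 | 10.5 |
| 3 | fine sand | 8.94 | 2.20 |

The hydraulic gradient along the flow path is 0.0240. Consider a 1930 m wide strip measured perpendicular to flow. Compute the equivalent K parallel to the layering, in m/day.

5.20

Flow is parallel to layering, so each bed carries its own Darcy discharge and the transmissivities add.
Σ(K_i·b_i) = 0.0619×7.69 + 10.5×12.5 + 2.20×8.94 = 151.4 m²/day.
Total thickness b = 29.13 m, so K_eq = Σ(K_i·b_i)/b = 5.197 m/day.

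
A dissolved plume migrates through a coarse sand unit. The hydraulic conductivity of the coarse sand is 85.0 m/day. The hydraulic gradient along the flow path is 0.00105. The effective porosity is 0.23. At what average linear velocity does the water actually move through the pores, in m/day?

Hydraulic gradient i = 0.00105.
Darcy flux q = K · i = 85.00 × 0.001050 = 0.08925 m/day.
Seepage velocity v = q / n_e = 0.08925 / 0.23 = 0.3880 m/day.

0.388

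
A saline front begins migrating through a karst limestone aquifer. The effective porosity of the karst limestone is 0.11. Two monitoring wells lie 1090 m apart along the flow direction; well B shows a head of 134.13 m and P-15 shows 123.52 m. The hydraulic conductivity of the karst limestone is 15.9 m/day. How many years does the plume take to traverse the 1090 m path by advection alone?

Hydraulic gradient i = (134.13 − 123.52) / 1090 = 10.61 / 1090 = 0.009734.
Darcy flux q = K · i = 15.90 × 0.009734 = 0.1548 m/day.
Seepage velocity v = q / n_e = 0.1548 / 0.11 = 1.407 m/day.
Travel time t = L / v = 1090 / 1.407 = 774.7 days = 2.121 years.

2.12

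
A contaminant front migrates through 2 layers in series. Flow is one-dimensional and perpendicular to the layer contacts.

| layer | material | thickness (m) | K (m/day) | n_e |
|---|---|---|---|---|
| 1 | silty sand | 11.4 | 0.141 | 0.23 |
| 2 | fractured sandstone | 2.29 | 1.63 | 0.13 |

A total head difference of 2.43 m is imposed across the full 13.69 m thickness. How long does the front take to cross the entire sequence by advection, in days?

98.8

With flow normal to the layers, continuity requires the same specific discharge q through every layer.
Σ(b_i/K_i) = 11.4/0.141 + 2.29/1.63 = 82.26 d.
q = Δh / Σ(b_i/K_i) = 2.43 / 82.26 = 0.02954 m/day.
In each layer the seepage velocity is v_i = q/n_i, so the layer transit time is t_i = b_i·n_i / q:
  layer 1 (silty sand): t_1 = 11.4 × 0.23 / 0.02954 = 88.76 d
  layer 2 (fractured sandstone): t_2 = 2.29 × 0.13 / 0.02954 = 10.08 d
Total t = Σ t_i = 98.83 days.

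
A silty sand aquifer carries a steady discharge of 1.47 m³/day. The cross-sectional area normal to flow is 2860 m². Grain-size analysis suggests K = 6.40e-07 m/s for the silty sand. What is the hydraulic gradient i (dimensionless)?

Convert K: 6.40e-07 m/s × 86400 = 0.05530 m/day.
From Q = K·A·i, i = Q / (K·A) = 1.47 / (0.05530 × 2860) = 0.009295.

0.00930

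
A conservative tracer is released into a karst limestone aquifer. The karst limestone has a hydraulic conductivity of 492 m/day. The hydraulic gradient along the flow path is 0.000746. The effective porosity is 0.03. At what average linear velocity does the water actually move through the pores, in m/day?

12.2

Hydraulic gradient i = 0.000746.
Darcy flux q = K · i = 492.0 × 0.0007460 = 0.3670 m/day.
Seepage velocity v = q / n_e = 0.3670 / 0.03 = 12.23 m/day.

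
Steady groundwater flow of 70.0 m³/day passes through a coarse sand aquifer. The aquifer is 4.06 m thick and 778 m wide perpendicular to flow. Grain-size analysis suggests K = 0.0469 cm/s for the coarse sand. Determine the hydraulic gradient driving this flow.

0.000547

Convert K: 0.0469 cm/s × 864 = 40.52 m/day.
Cross-sectional area A = 778 × 4.06 = 3159 m².
From Q = K·A·i, i = Q / (K·A) = 70.0 / (40.52 × 3159) = 0.0005469.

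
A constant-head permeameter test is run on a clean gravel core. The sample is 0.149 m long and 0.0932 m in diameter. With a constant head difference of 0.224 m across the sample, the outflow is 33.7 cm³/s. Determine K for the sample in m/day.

Cross-sectional area A = π·(d/2)² = π × (0.0932/2)² = 0.006822 m².
Convert discharge: 33.7 cm³/s = 3.370e-05 m³/s.
Darcy's law rearranged: K = Q·L / (A·Δh) = 3.370e-05 × 0.149 / (0.006822 × 0.224) = 0.003286 m/s = 283.9 m/day.

284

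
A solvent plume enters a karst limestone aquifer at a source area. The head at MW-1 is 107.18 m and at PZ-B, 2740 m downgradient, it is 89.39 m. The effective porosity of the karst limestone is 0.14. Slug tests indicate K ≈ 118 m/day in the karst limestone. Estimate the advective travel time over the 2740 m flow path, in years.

Hydraulic gradient i = (107.18 − 89.39) / 2740 = 17.79 / 2740 = 0.006493.
Darcy flux q = K · i = 118.0 × 0.006493 = 0.7661 m/day.
Seepage velocity v = q / n_e = 0.7661 / 0.14 = 5.472 m/day.
Travel time t = L / v = 2740 / 5.472 = 500.7 days = 1.371 years.

1.37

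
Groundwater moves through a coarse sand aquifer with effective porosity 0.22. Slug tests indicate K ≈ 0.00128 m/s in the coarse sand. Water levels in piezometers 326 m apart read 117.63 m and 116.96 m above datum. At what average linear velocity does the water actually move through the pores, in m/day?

1.03

Convert K: 0.00128 m/s × 86400 = 110.6 m/day.
Hydraulic gradient i = (117.63 − 116.96) / 326 = 0.67 / 326 = 0.002055.
Darcy flux q = K · i = 110.6 × 0.002055 = 0.2273 m/day.
Seepage velocity v = q / n_e = 0.2273 / 0.22 = 1.033 m/day.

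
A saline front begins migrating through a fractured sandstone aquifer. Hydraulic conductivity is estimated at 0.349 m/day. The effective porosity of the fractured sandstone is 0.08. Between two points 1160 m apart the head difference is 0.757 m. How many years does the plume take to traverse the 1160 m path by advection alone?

Hydraulic gradient i = Δh / L = 0.757 / 1160 = 0.0006526.
Darcy flux q = K · i = 0.3490 × 0.0006526 = 0.0002278 m/day.
Seepage velocity v = q / n_e = 0.0002278 / 0.08 = 0.002847 m/day.
Travel time t = L / v = 1160 / 0.002847 = 4.075e+05 days = 1116 years.

1120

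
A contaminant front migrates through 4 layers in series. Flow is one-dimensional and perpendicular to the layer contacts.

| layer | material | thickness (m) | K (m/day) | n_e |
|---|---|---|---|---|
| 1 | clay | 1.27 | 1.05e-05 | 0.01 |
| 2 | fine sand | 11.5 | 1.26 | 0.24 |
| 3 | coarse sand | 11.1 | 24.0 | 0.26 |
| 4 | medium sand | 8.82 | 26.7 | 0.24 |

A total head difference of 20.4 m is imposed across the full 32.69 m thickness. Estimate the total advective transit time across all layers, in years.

With flow normal to the layers, continuity requires the same specific discharge q through every layer.
Σ(b_i/K_i) = 1.27/1.05e-05 + 11.5/1.26 + 11.1/24.0 + 8.82/26.7 = 1.210e+05 d.
q = Δh / Σ(b_i/K_i) = 20.4 / 1.210e+05 = 0.0001686 m/day.
In each layer the seepage velocity is v_i = q/n_i, so the layer transit time is t_i = b_i·n_i / q:
  layer 1 (clay): t_1 = 1.27 × 0.01 / 0.0001686 = 75.30 d
  layer 2 (fine sand): t_2 = 11.5 × 0.24 / 0.0001686 = 16365 d
  layer 3 (coarse sand): t_3 = 11.1 × 0.26 / 0.0001686 = 17113 d
  layer 4 (medium sand): t_4 = 8.82 × 0.24 / 0.0001686 = 12552 d
Total t = Σ t_i = 46105 days = 126.2 years.

126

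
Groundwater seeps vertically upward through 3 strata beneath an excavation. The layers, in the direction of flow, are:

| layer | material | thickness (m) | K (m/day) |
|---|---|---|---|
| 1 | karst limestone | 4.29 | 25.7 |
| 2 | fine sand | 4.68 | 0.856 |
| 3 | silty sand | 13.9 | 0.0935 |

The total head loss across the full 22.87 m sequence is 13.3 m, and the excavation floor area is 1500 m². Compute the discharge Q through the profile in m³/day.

129

Flow is perpendicular to layering, so the layers act in series and the equivalent K is the thickness-weighted harmonic mean.
Total thickness L = 4.29 + 4.68 + 13.9 = 22.87 m.
Σ(b_i/K_i) = 4.29/25.7 + 4.68/0.856 + 13.9/0.0935 = 154.3 d.
K_eq = L / Σ(b_i/K_i) = 22.87 / 154.3 = 0.1482 m/day.
Q = K_eq · A · (Δh/L) = 0.1482 × 1500 × (13.3/22.87) = 129.3 m³/day.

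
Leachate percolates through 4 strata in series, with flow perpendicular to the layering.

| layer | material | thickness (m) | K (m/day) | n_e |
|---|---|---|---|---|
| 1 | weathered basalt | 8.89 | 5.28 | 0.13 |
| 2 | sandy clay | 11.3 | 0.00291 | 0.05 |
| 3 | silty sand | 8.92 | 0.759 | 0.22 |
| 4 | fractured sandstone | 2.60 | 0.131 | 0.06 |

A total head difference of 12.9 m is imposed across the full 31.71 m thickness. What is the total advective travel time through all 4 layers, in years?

3.19

With flow normal to the layers, continuity requires the same specific discharge q through every layer.
Σ(b_i/K_i) = 8.89/5.28 + 11.3/0.00291 + 8.92/0.759 + 2.60/0.131 = 3916 d.
q = Δh / Σ(b_i/K_i) = 12.9 / 3916 = 0.003294 m/day.
In each layer the seepage velocity is v_i = q/n_i, so the layer transit time is t_i = b_i·n_i / q:
  layer 1 (weathered basalt): t_1 = 8.89 × 0.13 / 0.003294 = 350.9 d
  layer 2 (sandy clay): t_2 = 11.3 × 0.05 / 0.003294 = 171.5 d
  layer 3 (silty sand): t_3 = 8.92 × 0.22 / 0.003294 = 595.8 d
  layer 4 (fractured sandstone): t_4 = 2.60 × 0.06 / 0.003294 = 47.36 d
Total t = Σ t_i = 1166 days = 3.191 years.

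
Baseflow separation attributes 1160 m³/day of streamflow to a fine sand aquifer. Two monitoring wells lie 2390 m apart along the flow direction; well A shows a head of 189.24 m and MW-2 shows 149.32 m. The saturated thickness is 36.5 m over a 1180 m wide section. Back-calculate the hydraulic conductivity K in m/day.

Cross-sectional area A = 1180 × 36.5 = 43070 m².
Hydraulic gradient i = (189.24 − 149.32) / 2390 = 39.92 / 2390 = 0.01670.
From Q = K·A·i, K = Q / (A·i) = 1160 / (43070 × 0.01670) = 1.612 m/day.

1.61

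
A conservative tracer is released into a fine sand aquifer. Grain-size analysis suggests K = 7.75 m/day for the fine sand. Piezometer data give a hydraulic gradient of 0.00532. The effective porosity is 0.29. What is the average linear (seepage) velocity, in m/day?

0.142

Hydraulic gradient i = 0.00532.
Darcy flux q = K · i = 7.750 × 0.005320 = 0.04123 m/day.
Seepage velocity v = q / n_e = 0.04123 / 0.29 = 0.1422 m/day.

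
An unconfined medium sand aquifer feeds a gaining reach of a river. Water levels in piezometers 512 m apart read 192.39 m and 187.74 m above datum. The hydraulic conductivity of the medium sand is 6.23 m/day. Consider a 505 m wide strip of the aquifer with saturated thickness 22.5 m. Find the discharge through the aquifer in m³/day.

Cross-sectional area A = 505 × 22.5 = 11362 m².
Hydraulic gradient i = (192.39 − 187.74) / 512 = 4.65 / 512 = 0.009082.
Darcy's law: Q = K · A · i = 6.230 × 11362 × 0.009082 = 642.9 m³/day.

643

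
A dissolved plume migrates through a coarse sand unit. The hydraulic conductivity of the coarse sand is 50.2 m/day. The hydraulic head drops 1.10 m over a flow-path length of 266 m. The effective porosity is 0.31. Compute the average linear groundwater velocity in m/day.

0.670

Hydraulic gradient i = Δh / L = 1.10 / 266 = 0.004135.
Darcy flux q = K · i = 50.20 × 0.004135 = 0.2076 m/day.
Seepage velocity v = q / n_e = 0.2076 / 0.31 = 0.6697 m/day.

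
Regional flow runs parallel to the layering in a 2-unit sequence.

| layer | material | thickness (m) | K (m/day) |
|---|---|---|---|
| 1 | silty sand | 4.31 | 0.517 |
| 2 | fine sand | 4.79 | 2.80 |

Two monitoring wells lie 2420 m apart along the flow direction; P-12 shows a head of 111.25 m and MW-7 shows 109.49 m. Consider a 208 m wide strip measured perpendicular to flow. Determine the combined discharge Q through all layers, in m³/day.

Flow is parallel to layering, so each bed carries its own Darcy discharge and the transmissivities add.
Σ(K_i·b_i) = 0.517×4.31 + 2.80×4.79 = 15.64 m²/day.
Hydraulic gradient i = (111.25 − 109.49) / 2420 = 1.76 / 2420 = 0.0007273.
Q = Σ(K_i·b_i) · W · i = 15.64 × 208 × 0.0007273 = 2.366 m³/day.

2.37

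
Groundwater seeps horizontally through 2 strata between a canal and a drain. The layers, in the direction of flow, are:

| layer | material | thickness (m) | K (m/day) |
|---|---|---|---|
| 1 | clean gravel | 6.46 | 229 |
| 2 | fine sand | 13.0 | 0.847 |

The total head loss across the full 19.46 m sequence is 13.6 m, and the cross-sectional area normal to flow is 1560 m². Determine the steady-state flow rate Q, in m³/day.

Flow is perpendicular to layering, so the layers act in series and the equivalent K is the thickness-weighted harmonic mean.
Total thickness L = 6.46 + 13.0 = 19.46 m.
Σ(b_i/K_i) = 6.46/229 + 13.0/0.847 = 15.38 d.
K_eq = L / Σ(b_i/K_i) = 19.46 / 15.38 = 1.266 m/day.
Q = K_eq · A · (Δh/L) = 1.266 × 1560 × (13.6/19.46) = 1380 m³/day.

1380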